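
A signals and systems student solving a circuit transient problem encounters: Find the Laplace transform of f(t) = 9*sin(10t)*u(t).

Standard pair: sin(wt)*u(t) <-> w/(s^2+w^2)
With w = 10: L{9*sin(10t)*u(t)} = 90/(s^2+100)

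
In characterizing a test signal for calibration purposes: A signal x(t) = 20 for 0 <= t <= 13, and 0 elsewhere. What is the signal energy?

Energy = integral of |x(t)|^2 dt over the signal duration
= 20^2 * 13 = 400 * 13 = 5200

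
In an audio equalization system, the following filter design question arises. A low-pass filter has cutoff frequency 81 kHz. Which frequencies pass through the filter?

A low-pass filter passes all frequencies below the cutoff frequency 81 kHz and attenuates higher frequencies.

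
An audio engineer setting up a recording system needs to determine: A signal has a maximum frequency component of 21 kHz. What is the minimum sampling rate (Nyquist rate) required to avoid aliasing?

By the Nyquist-Shannon sampling theorem,
the minimum sampling rate (Nyquist rate) must be at least 2 * f_max.
Nyquist rate = 2 * 21 kHz = 42 kHz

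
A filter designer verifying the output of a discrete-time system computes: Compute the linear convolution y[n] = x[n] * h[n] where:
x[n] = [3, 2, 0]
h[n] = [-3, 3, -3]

y[n] = sum_k x[k]*h[n-k]. Output length = len(x) + len(h) - 1 = 3 + 3 - 1 = 5.
y[0] = 3*-3 = -9
y[1] = 2*-3 + 3*3 = 3
y[2] = 0*-3 + 2*3 + 3*-3 = -3
y[3] = 0*3 + 2*-3 = -6
y[4] = 0*-3 = 0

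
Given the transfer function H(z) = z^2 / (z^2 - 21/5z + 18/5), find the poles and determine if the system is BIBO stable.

Poles are roots of the denominator: z^2 - 21/5z + 18/5 = 0.
Quadratic formula: z = [-(-21/5) +/- sqrt((-21/5)^2 - 4*(18/5))] / 2
Discriminant = 441/25 - 72/5 = 81/25; sqrt = 9/5.
z = (21/5 +/- 9/5) / 2 => z = 3 or z = 6/5.
|p1| = 6/5, |p2| = 3.
For BIBO stability, all poles must lie inside the unit circle (|p| < 1).
System is UNSTABLE since at least one |p| >= 1.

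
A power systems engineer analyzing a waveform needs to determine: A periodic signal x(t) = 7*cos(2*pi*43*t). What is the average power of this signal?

Average power of A*cos(wt) is A^2/2.
P = 7^2 / 2 = 49/2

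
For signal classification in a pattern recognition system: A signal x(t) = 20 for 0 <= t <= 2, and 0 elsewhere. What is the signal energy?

Energy = integral of |x(t)|^2 dt over the signal duration
= 20^2 * 2 = 400 * 2 = 800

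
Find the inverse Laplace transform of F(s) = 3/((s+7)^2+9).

Standard pair: w/((s+a)^2+w^2) <-> e^(-at)*sin(wt)*u(t)
With a=7, w=3: f(t) = e^(-7t)*sin(3t)*u(t)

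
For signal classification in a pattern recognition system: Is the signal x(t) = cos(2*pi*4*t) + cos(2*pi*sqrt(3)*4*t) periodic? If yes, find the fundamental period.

f1 = 4 Hz, f2 = 4*sqrt(3) Hz
Ratio f2/f1 = sqrt(3), which is irrational.
Since the frequency ratio is irrational, no common period exists.
The signal is not periodic.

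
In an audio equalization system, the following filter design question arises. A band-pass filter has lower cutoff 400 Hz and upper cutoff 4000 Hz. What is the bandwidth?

Bandwidth = f_high - f_low
= 4000 Hz - 400 Hz = 3600 Hz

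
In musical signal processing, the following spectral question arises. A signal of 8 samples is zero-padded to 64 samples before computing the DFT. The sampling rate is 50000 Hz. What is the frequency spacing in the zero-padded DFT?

Original DFT: N = 8, resolution = f_s/N = 50000/8 = 6250 Hz
Zero-padded DFT: N = 64, resolution = f_s/N = 50000/64 = 3125/4 Hz
Zero-padding interpolates the spectrum (finer frequency grid)
but does NOT improve the true spectral resolution (ability to resolve close frequencies).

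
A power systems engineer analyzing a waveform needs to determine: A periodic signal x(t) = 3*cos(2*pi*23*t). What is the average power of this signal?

Average power of A*cos(wt) is A^2/2.
P = 3^2 / 2 = 9/2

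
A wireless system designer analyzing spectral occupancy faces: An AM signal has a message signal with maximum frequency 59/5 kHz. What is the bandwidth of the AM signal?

In AM (double-sideband), the bandwidth is twice the message frequency.
BW = 2 * f_m = 2 * 59/5 kHz = 118/5 kHz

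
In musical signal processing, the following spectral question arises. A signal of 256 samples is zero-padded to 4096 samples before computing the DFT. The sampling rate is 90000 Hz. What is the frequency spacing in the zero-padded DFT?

Original DFT: N = 256, resolution = f_s/N = 90000/256 = 5625/16 Hz
Zero-padded DFT: N = 4096, resolution = f_s/N = 90000/4096 = 5625/256 Hz
Zero-padding interpolates the spectrum (finer frequency grid)
but does NOT improve the true spectral resolution (ability to resolve close frequencies).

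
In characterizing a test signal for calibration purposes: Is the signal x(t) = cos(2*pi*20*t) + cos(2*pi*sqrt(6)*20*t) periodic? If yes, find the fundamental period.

f1 = 20 Hz, f2 = 20*sqrt(6) Hz
Ratio f2/f1 = sqrt(6), which is irrational.
Since the frequency ratio is irrational, no common period exists.
The signal is not periodic.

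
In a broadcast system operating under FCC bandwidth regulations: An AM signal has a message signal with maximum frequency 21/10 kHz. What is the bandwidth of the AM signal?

In AM (double-sideband), the bandwidth is twice the message frequency.
BW = 2 * f_m = 2 * 21/10 kHz = 21/5 kHz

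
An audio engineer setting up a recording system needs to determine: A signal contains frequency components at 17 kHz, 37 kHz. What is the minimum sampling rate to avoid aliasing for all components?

The highest frequency component is f_max = 37 kHz.
Nyquist rate = 2 * f_max = 2 * 37 kHz = 74 kHz.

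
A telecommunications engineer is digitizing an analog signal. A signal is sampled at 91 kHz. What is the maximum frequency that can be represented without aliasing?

The maximum frequency that can be represented without aliasing
is the Nyquist frequency: f_max = f_s / 2 = 91 kHz / 2 = 91/2 kHz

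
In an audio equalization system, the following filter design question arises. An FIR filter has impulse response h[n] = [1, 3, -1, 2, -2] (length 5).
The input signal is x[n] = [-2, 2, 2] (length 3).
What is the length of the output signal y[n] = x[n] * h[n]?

For linear convolution, the output length is:
len(y) = len(x) + len(h) - 1 = 3 + 5 - 1 = 7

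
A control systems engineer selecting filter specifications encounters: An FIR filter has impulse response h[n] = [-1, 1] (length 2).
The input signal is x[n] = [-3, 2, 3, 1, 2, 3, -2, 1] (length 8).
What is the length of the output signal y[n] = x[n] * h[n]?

For linear convolution, the output length is:
len(y) = len(x) + len(h) - 1 = 8 + 2 - 1 = 9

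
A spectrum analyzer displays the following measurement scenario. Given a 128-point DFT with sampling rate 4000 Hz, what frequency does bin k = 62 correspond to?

The frequency of DFT bin k is: f_k = k * f_s / N
f_62 = 62 * 4000 / 128 = 3875/2 Hz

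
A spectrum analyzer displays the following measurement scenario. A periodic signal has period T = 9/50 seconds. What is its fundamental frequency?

The fundamental frequency is the reciprocal of the period.
f = 1/T = 1/(9/50) = 50/9 Hz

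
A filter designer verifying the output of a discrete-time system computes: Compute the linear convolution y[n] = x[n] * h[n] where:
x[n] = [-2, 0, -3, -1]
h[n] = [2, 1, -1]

y[n] = sum_k x[k]*h[n-k]. Output length = len(x) + len(h) - 1 = 4 + 3 - 1 = 6.
y[0] = -2*2 = -4
y[1] = 0*2 + -2*1 = -2
y[2] = -3*2 + 0*1 + -2*-1 = -4
y[3] = -1*2 + -3*1 + 0*-1 = -5
y[4] = -1*1 + -3*-1 = 2
y[5] = -1*-1 = 1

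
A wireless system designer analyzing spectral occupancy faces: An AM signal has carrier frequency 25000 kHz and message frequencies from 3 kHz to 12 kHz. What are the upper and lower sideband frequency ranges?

Upper sideband (USB) = fc + [fm_low, fm_high] = 25000 + [3, 12] = [25003, 25012] kHz
Lower sideband (LSB) = fc - [fm_high, fm_low] = 25000 - [12, 3] = [24988, 24997] kHz
Total occupied spectrum: 24988 kHz to 25012 kHz (plus carrier at 25000 kHz)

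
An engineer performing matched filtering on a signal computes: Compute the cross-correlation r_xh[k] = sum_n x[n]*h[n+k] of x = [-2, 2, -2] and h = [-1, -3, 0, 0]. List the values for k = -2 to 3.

Both sequences indexed from 0 and zero outside their support.
Lags with overlap: k = -2 to 3.
  r_xh[-2] = x[2]*h[0] = 2
  r_xh[-1] = x[1]*h[0] + x[2]*h[1] = 4
  r_xh[0] = x[0]*h[0] + x[1]*h[1] + x[2]*h[2] = -4
  r_xh[1] = x[0]*h[1] + x[1]*h[2] + x[2]*h[3] = 6
  r_xh[2] = x[0]*h[2] + x[1]*h[3] = 0
  r_xh[3] = x[0]*h[3] = 0
r_xh = [2, 4, -4, 6, 0, 0] (for k = -2, ..., 3)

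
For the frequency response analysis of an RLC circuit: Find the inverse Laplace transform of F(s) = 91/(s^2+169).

Standard pair: w/(s^2+w^2) <-> sin(wt)*u(t)
Recognize w^2 = 169, so w = 13; numerator 91 = 7*13.
f(t) = 7*sin(13t)*u(t)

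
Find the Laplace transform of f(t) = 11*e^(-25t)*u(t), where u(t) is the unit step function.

Standard Laplace transform pair:
e^(-at)*u(t) <-> 1/(s+a)
With a = 25: L{11*e^(-25t)*u(t)} = 11/(s+25), ROC: Re(s) > -25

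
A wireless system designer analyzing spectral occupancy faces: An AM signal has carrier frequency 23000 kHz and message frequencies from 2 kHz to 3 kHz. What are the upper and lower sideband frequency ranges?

Upper sideband (USB) = fc + [fm_low, fm_high] = 23000 + [2, 3] = [23002, 23003] kHz
Lower sideband (LSB) = fc - [fm_high, fm_low] = 23000 - [3, 2] = [22997, 22998] kHz
Total occupied spectrum: 22997 kHz to 23003 kHz (plus carrier at 23000 kHz)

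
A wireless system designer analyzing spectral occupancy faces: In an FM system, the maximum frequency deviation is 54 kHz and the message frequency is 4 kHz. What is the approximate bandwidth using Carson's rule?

Carson's rule: BW = 2*(delta_f + f_m)
= 2*(54 + 4) kHz = 116 kHz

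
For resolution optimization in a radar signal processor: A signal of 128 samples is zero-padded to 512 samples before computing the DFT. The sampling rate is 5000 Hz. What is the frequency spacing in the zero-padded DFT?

Original DFT: N = 128, resolution = f_s/N = 5000/128 = 625/16 Hz
Zero-padded DFT: N = 512, resolution = f_s/N = 5000/512 = 625/64 Hz
Zero-padding interpolates the spectrum (finer frequency grid)
but does NOT improve the true spectral resolution (ability to resolve close frequencies).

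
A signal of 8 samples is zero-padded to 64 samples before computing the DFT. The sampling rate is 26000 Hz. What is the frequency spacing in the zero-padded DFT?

Original DFT: N = 8, resolution = f_s/N = 26000/8 = 3250 Hz
Zero-padded DFT: N = 64, resolution = f_s/N = 26000/64 = 1625/4 Hz
Zero-padding interpolates the spectrum (finer frequency grid)
but does NOT improve the true spectral resolution (ability to resolve close frequencies).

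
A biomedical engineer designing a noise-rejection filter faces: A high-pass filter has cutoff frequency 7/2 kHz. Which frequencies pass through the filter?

A high-pass filter passes all frequencies above the cutoff frequency 7/2 kHz and attenuates lower frequencies.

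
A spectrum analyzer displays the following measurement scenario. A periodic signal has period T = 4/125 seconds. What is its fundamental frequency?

The fundamental frequency is the reciprocal of the period.
f = 1/T = 1/(4/125) = 125/4 Hz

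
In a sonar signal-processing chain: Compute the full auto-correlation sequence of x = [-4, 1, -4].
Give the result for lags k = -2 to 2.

r_xx[k] = sum_m x[m]*x[m+k], indexed from 0, for k = -2 to 2:
  r_xx[-2] = x[2]*x[0] = 16
  r_xx[-1] = x[1]*x[0] + x[2]*x[1] = -8
  r_xx[0] = x[0]*x[0] + x[1]*x[1] + x[2]*x[2] = 33
  r_xx[1] = x[0]*x[1] + x[1]*x[2] = -8
  r_xx[2] = x[0]*x[2] = 16
r_xx = [16, -8, 33, -8, 16]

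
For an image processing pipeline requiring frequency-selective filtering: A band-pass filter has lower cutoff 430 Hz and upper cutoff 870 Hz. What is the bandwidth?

Bandwidth = f_high - f_low
= 870 Hz - 430 Hz = 440 Hz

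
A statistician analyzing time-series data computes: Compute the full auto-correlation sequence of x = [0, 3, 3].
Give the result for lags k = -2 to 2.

r_xx[k] = sum_m x[m]*x[m+k], indexed from 0, for k = -2 to 2:
  r_xx[-2] = x[2]*x[0] = 0
  r_xx[-1] = x[1]*x[0] + x[2]*x[1] = 9
  r_xx[0] = x[0]*x[0] + x[1]*x[1] + x[2]*x[2] = 18
  r_xx[1] = x[0]*x[1] + x[1]*x[2] = 9
  r_xx[2] = x[0]*x[2] = 0
r_xx = [0, 9, 18, 9, 0]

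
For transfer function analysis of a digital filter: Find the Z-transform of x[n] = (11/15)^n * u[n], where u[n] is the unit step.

The Z-transform of a^n * u[n] is z/(z-a) for |z| > |a|.
Here a = 11/15, so X(z) = z/(z - (11/15)) = 15z/(15z - 11)
ROC: |z| > 11/15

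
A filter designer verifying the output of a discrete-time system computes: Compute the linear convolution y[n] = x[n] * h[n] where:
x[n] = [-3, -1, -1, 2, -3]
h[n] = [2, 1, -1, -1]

y[n] = sum_k x[k]*h[n-k]. Output length = len(x) + len(h) - 1 = 5 + 4 - 1 = 8.
y[0] = -3*2 = -6
y[1] = -1*2 + -3*1 = -5
y[2] = -1*2 + -1*1 + -3*-1 = 0
y[3] = 2*2 + -1*1 + -1*-1 + -3*-1 = 7
y[4] = -3*2 + 2*1 + -1*-1 + -1*-1 = -2
y[5] = -3*1 + 2*-1 + -1*-1 = -4
y[6] = -3*-1 + 2*-1 = 1
y[7] = -3*-1 = 3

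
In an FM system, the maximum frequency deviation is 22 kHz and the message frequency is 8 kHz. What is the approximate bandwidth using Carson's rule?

Carson's rule: BW = 2*(delta_f + f_m)
= 2*(22 + 8) kHz = 60 kHz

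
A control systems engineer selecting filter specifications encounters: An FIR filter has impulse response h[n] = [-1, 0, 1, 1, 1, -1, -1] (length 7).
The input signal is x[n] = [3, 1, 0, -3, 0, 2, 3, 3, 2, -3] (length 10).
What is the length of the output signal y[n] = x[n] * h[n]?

For linear convolution, the output length is:
len(y) = len(x) + len(h) - 1 = 10 + 7 - 1 = 16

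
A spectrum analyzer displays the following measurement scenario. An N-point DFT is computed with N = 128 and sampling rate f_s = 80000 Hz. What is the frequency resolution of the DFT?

DFT frequency resolution = f_s / N
= 80000 / 128 = 625 Hz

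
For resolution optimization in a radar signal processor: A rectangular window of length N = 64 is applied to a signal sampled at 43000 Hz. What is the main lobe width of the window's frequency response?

For a rectangular window of length N,
the main lobe width in frequency is 2*f_s/N.
= 2*43000/64 = 5375/4 Hz
This determines the minimum frequency separation for resolving two sinusoids.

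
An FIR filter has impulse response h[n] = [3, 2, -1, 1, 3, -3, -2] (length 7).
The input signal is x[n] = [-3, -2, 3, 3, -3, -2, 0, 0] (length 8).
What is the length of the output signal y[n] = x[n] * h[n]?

For linear convolution, the output length is:
len(y) = len(x) + len(h) - 1 = 8 + 7 - 1 = 14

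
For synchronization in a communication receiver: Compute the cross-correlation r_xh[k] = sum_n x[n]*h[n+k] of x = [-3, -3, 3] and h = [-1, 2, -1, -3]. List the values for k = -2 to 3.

Both sequences indexed from 0 and zero outside their support.
Lags with overlap: k = -2 to 3.
  r_xh[-2] = x[2]*h[0] = -3
  r_xh[-1] = x[1]*h[0] + x[2]*h[1] = 9
  r_xh[0] = x[0]*h[0] + x[1]*h[1] + x[2]*h[2] = -6
  r_xh[1] = x[0]*h[1] + x[1]*h[2] + x[2]*h[3] = -12
  r_xh[2] = x[0]*h[2] + x[1]*h[3] = 12
  r_xh[3] = x[0]*h[3] = 9
r_xh = [-3, 9, -6, -12, 12, 9] (for k = -2, ..., 3)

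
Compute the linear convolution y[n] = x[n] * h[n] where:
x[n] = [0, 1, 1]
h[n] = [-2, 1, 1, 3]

y[n] = sum_k x[k]*h[n-k]. Output length = len(x) + len(h) - 1 = 3 + 4 - 1 = 6.
y[0] = 0*-2 = 0
y[1] = 1*-2 + 0*1 = -2
y[2] = 1*-2 + 1*1 + 0*1 = -1
y[3] = 1*1 + 1*1 + 0*3 = 2
y[4] = 1*1 + 1*3 = 4
y[5] = 1*3 = 3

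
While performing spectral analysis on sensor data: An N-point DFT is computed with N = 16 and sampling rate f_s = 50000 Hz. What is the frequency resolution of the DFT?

DFT frequency resolution = f_s / N
= 50000 / 16 = 3125 Hz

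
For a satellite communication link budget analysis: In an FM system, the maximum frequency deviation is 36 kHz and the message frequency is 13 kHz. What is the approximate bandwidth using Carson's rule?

Carson's rule: BW = 2*(delta_f + f_m)
= 2*(36 + 13) kHz = 98 kHz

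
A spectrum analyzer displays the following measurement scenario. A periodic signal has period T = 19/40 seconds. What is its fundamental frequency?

The fundamental frequency is the reciprocal of the period.
f = 1/T = 1/(19/40) = 40/19 Hz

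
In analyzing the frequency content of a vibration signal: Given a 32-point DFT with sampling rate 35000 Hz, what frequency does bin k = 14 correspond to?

The frequency of DFT bin k is: f_k = k * f_s / N
f_14 = 14 * 35000 / 32 = 30625/2 Hz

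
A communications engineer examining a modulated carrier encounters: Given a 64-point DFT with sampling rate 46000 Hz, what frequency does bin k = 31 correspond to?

The frequency of DFT bin k is: f_k = k * f_s / N
f_31 = 31 * 46000 / 64 = 89125/4 Hz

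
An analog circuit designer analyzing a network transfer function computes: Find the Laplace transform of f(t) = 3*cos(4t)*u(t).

Standard pair: cos(wt)*u(t) <-> s/(s^2+w^2)
With w = 4: L{3*cos(4t)*u(t)} = 3s/(s^2+16)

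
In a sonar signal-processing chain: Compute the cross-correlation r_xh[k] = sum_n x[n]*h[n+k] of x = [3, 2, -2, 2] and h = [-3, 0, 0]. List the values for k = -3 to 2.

Both sequences indexed from 0 and zero outside their support.
Lags with overlap: k = -3 to 2.
  r_xh[-3] = x[3]*h[0] = -6
  r_xh[-2] = x[2]*h[0] + x[3]*h[1] = 6
  r_xh[-1] = x[1]*h[0] + x[2]*h[1] + x[3]*h[2] = -6
  r_xh[0] = x[0]*h[0] + x[1]*h[1] + x[2]*h[2] = -9
  r_xh[1] = x[0]*h[1] + x[1]*h[2] = 0
  r_xh[2] = x[0]*h[2] = 0
r_xh = [-6, 6, -6, -9, 0, 0] (for k = -3, ..., 2)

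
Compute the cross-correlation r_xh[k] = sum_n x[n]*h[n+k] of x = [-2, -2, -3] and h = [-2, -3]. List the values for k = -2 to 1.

Both sequences indexed from 0 and zero outside their support.
Lags with overlap: k = -2 to 1.
  r_xh[-2] = x[2]*h[0] = 6
  r_xh[-1] = x[1]*h[0] + x[2]*h[1] = 13
  r_xh[0] = x[0]*h[0] + x[1]*h[1] = 10
  r_xh[1] = x[0]*h[1] = 6
r_xh = [6, 13, 10, 6] (for k = -2, ..., 1)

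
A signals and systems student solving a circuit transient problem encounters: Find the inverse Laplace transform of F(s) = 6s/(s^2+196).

Standard pair: s/(s^2+w^2) <-> cos(wt)*u(t)
With k=6, w=14: f(t) = 6*cos(14t)*u(t)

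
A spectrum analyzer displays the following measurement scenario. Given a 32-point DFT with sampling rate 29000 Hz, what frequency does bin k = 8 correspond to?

The frequency of DFT bin k is: f_k = k * f_s / N
f_8 = 8 * 29000 / 32 = 7250 Hz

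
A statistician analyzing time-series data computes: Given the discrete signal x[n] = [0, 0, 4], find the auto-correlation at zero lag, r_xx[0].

The auto-correlation at zero lag r_xx[0] equals the signal energy.
r_xx[0] = sum of x[n]^2 = 0^2 + 0^2 + 4^2
= 0 + 0 + 16 = 16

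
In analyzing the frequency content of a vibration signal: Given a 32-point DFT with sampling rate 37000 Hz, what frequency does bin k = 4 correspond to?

The frequency of DFT bin k is: f_k = k * f_s / N
f_4 = 4 * 37000 / 32 = 4625 Hz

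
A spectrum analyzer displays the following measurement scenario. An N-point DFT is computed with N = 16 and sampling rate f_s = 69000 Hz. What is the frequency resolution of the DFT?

DFT frequency resolution = f_s / N
= 69000 / 16 = 8625/2 Hz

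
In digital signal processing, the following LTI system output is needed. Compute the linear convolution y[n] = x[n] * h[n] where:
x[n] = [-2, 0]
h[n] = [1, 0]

y[n] = sum_k x[k]*h[n-k]. Output length = len(x) + len(h) - 1 = 2 + 2 - 1 = 3.
y[0] = -2*1 = -2
y[1] = 0*1 + -2*0 = 0
y[2] = 0*0 = 0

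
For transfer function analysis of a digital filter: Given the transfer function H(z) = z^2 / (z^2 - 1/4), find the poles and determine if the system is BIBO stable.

Poles are roots of the denominator: z^2 - 1/4 = 0.
Quadratic formula: z = [-(0) +/- sqrt((0)^2 - 4*(-1/4))] / 2
Discriminant = 0 + 1 = 1; sqrt = 1.
z = (0 +/- 1) / 2 => z = 1/2 or z = -1/2.
|p1| = 1/2, |p2| = 1/2.
For BIBO stability, all poles must lie inside the unit circle (|p| < 1).
System is STABLE since both |p| < 1.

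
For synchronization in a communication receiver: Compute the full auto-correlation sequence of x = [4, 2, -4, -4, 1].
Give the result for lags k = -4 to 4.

r_xx[k] = sum_m x[m]*x[m+k], indexed from 0, for k = -4 to 4:
  r_xx[-4] = x[4]*x[0] = 4
  r_xx[-3] = x[3]*x[0] + x[4]*x[1] = -14
  r_xx[-2] = x[2]*x[0] + x[3]*x[1] + x[4]*x[2] = -28
  r_xx[-1] = x[1]*x[0] + x[2]*x[1] + x[3]*x[2] + x[4]*x[3] = 12
  r_xx[0] = x[0]*x[0] + x[1]*x[1] + x[2]*x[2] + x[3]*x[3] + x[4]*x[4] = 53
  r_xx[1] = x[0]*x[1] + x[1]*x[2] + x[2]*x[3] + x[3]*x[4] = 12
  r_xx[2] = x[0]*x[2] + x[1]*x[3] + x[2]*x[4] = -28
  r_xx[3] = x[0]*x[3] + x[1]*x[4] = -14
  r_xx[4] = x[0]*x[4] = 4
r_xx = [4, -14, -28, 12, 53, 12, -28, -14, 4]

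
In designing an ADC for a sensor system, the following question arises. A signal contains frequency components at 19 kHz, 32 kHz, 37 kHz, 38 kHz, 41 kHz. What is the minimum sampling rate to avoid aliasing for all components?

The highest frequency component is f_max = 41 kHz.
Nyquist rate = 2 * f_max = 2 * 41 kHz = 82 kHz.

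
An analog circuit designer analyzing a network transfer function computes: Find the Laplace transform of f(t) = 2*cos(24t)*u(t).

Standard pair: cos(wt)*u(t) <-> s/(s^2+w^2)
With w = 24: L{2*cos(24t)*u(t)} = 2s/(s^2+576)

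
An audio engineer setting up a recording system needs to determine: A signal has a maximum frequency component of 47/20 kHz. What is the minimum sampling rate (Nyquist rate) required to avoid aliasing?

By the Nyquist-Shannon sampling theorem,
the minimum sampling rate (Nyquist rate) must be at least 2 * f_max.
Nyquist rate = 2 * 47/20 kHz = 47/10 kHz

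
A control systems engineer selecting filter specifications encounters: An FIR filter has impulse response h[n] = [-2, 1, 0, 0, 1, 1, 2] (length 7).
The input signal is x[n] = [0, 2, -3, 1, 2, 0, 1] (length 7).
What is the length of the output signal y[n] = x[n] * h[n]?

For linear convolution, the output length is:
len(y) = len(x) + len(h) - 1 = 7 + 7 - 1 = 13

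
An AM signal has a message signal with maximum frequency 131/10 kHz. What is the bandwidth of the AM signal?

In AM (double-sideband), the bandwidth is twice the message frequency.
BW = 2 * f_m = 2 * 131/10 kHz = 131/5 kHz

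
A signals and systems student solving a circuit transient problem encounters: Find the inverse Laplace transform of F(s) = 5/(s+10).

Standard pair: k/(s+a) <-> k*e^(-at)*u(t)
With k=5, a=10: f(t) = 5*e^(-10t)*u(t)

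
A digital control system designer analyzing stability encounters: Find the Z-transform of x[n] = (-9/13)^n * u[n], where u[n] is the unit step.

The Z-transform of a^n * u[n] is z/(z-a) for |z| > |a|.
Here a = -9/13, so X(z) = z/(z - (-9/13)) = 13z/(13z + 9)
ROC: |z| > 9/13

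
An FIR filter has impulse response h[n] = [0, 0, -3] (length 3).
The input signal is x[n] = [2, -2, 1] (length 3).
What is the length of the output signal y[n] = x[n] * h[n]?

For linear convolution, the output length is:
len(y) = len(x) + len(h) - 1 = 3 + 3 - 1 = 5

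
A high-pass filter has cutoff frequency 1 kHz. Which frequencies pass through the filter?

A high-pass filter passes all frequencies above the cutoff frequency 1 kHz and attenuates lower frequencies.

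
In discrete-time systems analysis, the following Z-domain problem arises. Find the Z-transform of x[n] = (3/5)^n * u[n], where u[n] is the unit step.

The Z-transform of a^n * u[n] is z/(z-a) for |z| > |a|.
Here a = 3/5, so X(z) = z/(z - (3/5)) = 5z/(5z - 3)
ROC: |z| > 3/5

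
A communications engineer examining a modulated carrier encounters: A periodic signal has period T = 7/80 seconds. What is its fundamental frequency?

The fundamental frequency is the reciprocal of the period.
f = 1/T = 1/(7/80) = 80/7 Hz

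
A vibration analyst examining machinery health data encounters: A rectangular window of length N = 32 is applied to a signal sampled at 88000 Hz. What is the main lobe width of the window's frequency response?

For a rectangular window of length N,
the main lobe width in frequency is 2*f_s/N.
= 2*88000/32 = 5500 Hz
This determines the minimum frequency separation for resolving two sinusoids.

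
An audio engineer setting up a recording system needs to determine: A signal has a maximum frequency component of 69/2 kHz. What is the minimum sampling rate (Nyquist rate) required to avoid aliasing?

By the Nyquist-Shannon sampling theorem,
the minimum sampling rate (Nyquist rate) must be at least 2 * f_max.
Nyquist rate = 2 * 69/2 kHz = 69 kHz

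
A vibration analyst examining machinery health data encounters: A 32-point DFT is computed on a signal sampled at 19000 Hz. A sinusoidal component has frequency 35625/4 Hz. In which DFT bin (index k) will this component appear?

DFT frequency resolution = f_s/N = 19000/32 = 2375/4 Hz
Bin index k = f_signal / resolution = 35625/4 / 2375/4 = 15
The signal frequency 35625/4 Hz falls in DFT bin k = 15.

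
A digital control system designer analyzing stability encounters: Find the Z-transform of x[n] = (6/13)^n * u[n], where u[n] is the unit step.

The Z-transform of a^n * u[n] is z/(z-a) for |z| > |a|.
Here a = 6/13, so X(z) = z/(z - (6/13)) = 13z/(13z - 6)
ROC: |z| > 6/13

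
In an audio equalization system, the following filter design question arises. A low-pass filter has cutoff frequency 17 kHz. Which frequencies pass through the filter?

A low-pass filter passes all frequencies below the cutoff frequency 17 kHz and attenuates higher frequencies.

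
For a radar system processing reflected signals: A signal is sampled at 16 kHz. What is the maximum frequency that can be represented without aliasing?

The maximum frequency that can be represented without aliasing
is the Nyquist frequency: f_max = f_s / 2 = 16 kHz / 2 = 8 kHz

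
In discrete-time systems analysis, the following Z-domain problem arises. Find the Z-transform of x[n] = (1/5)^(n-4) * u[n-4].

Time-shifting property: if X(z) = Z{x[n]}, then Z{x[n-d]} = z^(-d) * X(z)
X(z) = z/(z - 1/5) for x[n] = (1/5)^n * u[n]
Z{x[n-4]} = z^(-4) * z/(z - 1/5) = z^(-3)/(z - 1/5)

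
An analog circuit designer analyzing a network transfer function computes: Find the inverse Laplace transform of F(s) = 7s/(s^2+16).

Standard pair: s/(s^2+w^2) <-> cos(wt)*u(t)
With k=7, w=4: f(t) = 7*cos(4t)*u(t)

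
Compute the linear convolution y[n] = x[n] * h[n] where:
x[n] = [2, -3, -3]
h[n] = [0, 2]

y[n] = sum_k x[k]*h[n-k]. Output length = len(x) + len(h) - 1 = 3 + 2 - 1 = 4.
y[0] = 2*0 = 0
y[1] = -3*0 + 2*2 = 4
y[2] = -3*0 + -3*2 = -6
y[3] = -3*2 = -6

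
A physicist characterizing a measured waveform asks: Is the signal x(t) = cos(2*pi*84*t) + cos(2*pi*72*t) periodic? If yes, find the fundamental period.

f1 = 84 Hz, f2 = 72 Hz
Period T1 = 1/84, T2 = 1/72
Ratio T1/T2 = 72/84, which is rational.
The signal is periodic with fundamental period T = 1/GCD(84,72) = 1/12 s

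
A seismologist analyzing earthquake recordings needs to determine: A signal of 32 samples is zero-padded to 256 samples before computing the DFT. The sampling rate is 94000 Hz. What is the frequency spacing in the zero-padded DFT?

Original DFT: N = 32, resolution = f_s/N = 94000/32 = 5875/2 Hz
Zero-padded DFT: N = 256, resolution = f_s/N = 94000/256 = 5875/16 Hz
Zero-padding interpolates the spectrum (finer frequency grid)
but does NOT improve the true spectral resolution (ability to resolve close frequencies).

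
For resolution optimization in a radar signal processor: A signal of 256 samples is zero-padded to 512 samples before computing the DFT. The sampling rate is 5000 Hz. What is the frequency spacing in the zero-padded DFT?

Original DFT: N = 256, resolution = f_s/N = 5000/256 = 625/32 Hz
Zero-padded DFT: N = 512, resolution = f_s/N = 5000/512 = 625/64 Hz
Zero-padding interpolates the spectrum (finer frequency grid)
but does NOT improve the true spectral resolution (ability to resolve close frequencies).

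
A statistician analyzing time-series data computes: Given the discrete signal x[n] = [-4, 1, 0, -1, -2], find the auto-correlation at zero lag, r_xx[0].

The auto-correlation at zero lag r_xx[0] equals the signal energy.
r_xx[0] = sum of x[n]^2 = (-4)^2 + 1^2 + 0^2 + (-1)^2 + (-2)^2
= 16 + 1 + 0 + 1 + 4 = 22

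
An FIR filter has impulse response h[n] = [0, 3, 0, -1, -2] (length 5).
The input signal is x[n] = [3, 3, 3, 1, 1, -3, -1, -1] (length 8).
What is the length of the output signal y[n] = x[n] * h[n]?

For linear convolution, the output length is:
len(y) = len(x) + len(h) - 1 = 8 + 5 - 1 = 12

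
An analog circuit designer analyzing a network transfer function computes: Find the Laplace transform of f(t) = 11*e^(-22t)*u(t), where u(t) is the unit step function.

Standard Laplace transform pair:
e^(-at)*u(t) <-> 1/(s+a)
With a = 22: L{11*e^(-22t)*u(t)} = 11/(s+22), ROC: Re(s) > -22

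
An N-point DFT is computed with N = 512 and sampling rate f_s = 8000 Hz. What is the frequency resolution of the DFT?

DFT frequency resolution = f_s / N
= 8000 / 512 = 125/8 Hz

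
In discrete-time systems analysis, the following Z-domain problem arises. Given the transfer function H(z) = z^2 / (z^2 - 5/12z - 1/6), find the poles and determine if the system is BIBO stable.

Poles are roots of the denominator: z^2 - 5/12z - 1/6 = 0.
Quadratic formula: z = [-(-5/12) +/- sqrt((-5/12)^2 - 4*(-1/6))] / 2
Discriminant = 25/144 + 2/3 = 121/144; sqrt = 11/12.
z = (5/12 +/- 11/12) / 2 => z = 2/3 or z = -1/4.
|p1| = 1/4, |p2| = 2/3.
For BIBO stability, all poles must lie inside the unit circle (|p| < 1).
System is STABLE since both |p| < 1.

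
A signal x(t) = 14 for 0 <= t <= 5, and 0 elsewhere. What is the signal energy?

Energy = integral of |x(t)|^2 dt over the signal duration
= 14^2 * 5 = 196 * 5 = 980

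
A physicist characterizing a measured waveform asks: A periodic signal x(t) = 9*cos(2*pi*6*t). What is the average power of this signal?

Average power of A*cos(wt) is A^2/2.
P = 9^2 / 2 = 81/2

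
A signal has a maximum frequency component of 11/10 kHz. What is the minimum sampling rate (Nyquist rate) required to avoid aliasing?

By the Nyquist-Shannon sampling theorem,
the minimum sampling rate (Nyquist rate) must be at least 2 * f_max.
Nyquist rate = 2 * 11/10 kHz = 11/5 kHz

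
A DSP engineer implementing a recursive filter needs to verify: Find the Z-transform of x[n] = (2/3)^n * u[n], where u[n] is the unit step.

The Z-transform of a^n * u[n] is z/(z-a) for |z| > |a|.
Here a = 2/3, so X(z) = z/(z - (2/3)) = 3z/(3z - 2)
ROC: |z| > 2/3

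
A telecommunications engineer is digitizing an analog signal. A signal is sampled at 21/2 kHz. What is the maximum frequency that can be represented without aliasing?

The maximum frequency that can be represented without aliasing
is the Nyquist frequency: f_max = f_s / 2 = 21/2 kHz / 2 = 21/4 kHz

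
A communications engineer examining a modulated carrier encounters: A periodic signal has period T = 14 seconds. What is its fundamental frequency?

The fundamental frequency is the reciprocal of the period.
f = 1/T = 1/(14) = 1/14 Hz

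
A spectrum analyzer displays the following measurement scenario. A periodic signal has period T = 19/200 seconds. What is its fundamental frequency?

The fundamental frequency is the reciprocal of the period.
f = 1/T = 1/(19/200) = 200/19 Hz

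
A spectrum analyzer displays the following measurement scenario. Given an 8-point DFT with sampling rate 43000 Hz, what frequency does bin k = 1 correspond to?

The frequency of DFT bin k is: f_k = k * f_s / N
f_1 = 1 * 43000 / 8 = 5375 Hz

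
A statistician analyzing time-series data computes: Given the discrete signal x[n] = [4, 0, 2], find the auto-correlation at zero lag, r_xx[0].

The auto-correlation at zero lag r_xx[0] equals the signal energy.
r_xx[0] = sum of x[n]^2 = 4^2 + 0^2 + 2^2
= 16 + 0 + 4 = 20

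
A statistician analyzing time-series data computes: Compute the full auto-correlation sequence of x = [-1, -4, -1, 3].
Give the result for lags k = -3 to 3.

r_xx[k] = sum_m x[m]*x[m+k], indexed from 0, for k = -3 to 3:
  r_xx[-3] = x[3]*x[0] = -3
  r_xx[-2] = x[2]*x[0] + x[3]*x[1] = -11
  r_xx[-1] = x[1]*x[0] + x[2]*x[1] + x[3]*x[2] = 5
  r_xx[0] = x[0]*x[0] + x[1]*x[1] + x[2]*x[2] + x[3]*x[3] = 27
  r_xx[1] = x[0]*x[1] + x[1]*x[2] + x[2]*x[3] = 5
  r_xx[2] = x[0]*x[2] + x[1]*x[3] = -11
  r_xx[3] = x[0]*x[3] = -3
r_xx = [-3, -11, 5, 27, 5, -11, -3]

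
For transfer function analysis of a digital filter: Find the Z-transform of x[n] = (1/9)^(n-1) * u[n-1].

Time-shifting property: if X(z) = Z{x[n]}, then Z{x[n-d]} = z^(-d) * X(z)
X(z) = z/(z - 1/9) for x[n] = (1/9)^n * u[n]
Z{x[n-1]} = z^(-1) * z/(z - 1/9) = 1/(z - 1/9)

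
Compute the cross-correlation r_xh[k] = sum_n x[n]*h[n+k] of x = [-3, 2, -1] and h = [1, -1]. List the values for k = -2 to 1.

Both sequences indexed from 0 and zero outside their support.
Lags with overlap: k = -2 to 1.
  r_xh[-2] = x[2]*h[0] = -1
  r_xh[-1] = x[1]*h[0] + x[2]*h[1] = 3
  r_xh[0] = x[0]*h[0] + x[1]*h[1] = -5
  r_xh[1] = x[0]*h[1] = 3
r_xh = [-1, 3, -5, 3] (for k = -2, ..., 1)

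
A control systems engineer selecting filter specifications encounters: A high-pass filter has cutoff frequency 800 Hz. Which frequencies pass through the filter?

A high-pass filter passes all frequencies above the cutoff frequency 800 Hz and attenuates lower frequencies.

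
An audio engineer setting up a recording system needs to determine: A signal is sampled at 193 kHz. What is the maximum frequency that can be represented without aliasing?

The maximum frequency that can be represented without aliasing
is the Nyquist frequency: f_max = f_s / 2 = 193 kHz / 2 = 193/2 kHz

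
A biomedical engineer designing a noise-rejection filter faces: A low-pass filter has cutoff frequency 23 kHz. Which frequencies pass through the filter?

A low-pass filter passes all frequencies below the cutoff frequency 23 kHz and attenuates higher frequencies.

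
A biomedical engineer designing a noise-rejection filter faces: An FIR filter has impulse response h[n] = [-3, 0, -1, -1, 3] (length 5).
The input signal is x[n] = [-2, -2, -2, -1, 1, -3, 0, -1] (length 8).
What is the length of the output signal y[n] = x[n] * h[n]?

For linear convolution, the output length is:
len(y) = len(x) + len(h) - 1 = 8 + 5 - 1 = 12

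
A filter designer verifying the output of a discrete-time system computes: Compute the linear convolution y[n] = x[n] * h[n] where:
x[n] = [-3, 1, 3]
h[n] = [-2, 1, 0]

y[n] = sum_k x[k]*h[n-k]. Output length = len(x) + len(h) - 1 = 3 + 3 - 1 = 5.
y[0] = -3*-2 = 6
y[1] = 1*-2 + -3*1 = -5
y[2] = 3*-2 + 1*1 + -3*0 = -5
y[3] = 3*1 + 1*0 = 3
y[4] = 3*0 = 0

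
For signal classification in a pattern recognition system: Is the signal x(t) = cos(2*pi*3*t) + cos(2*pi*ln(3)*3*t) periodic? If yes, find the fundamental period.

f1 = 3 Hz, f2 = 3*ln(3) Hz
Ratio f2/f1 = ln(3), which is irrational.
Since the frequency ratio is irrational, no common period exists.
The signal is not periodic.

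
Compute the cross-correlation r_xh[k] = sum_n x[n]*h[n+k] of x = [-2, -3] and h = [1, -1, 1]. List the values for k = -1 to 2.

Both sequences indexed from 0 and zero outside their support.
Lags with overlap: k = -1 to 2.
  r_xh[-1] = x[1]*h[0] = -3
  r_xh[0] = x[0]*h[0] + x[1]*h[1] = 1
  r_xh[1] = x[0]*h[1] + x[1]*h[2] = -1
  r_xh[2] = x[0]*h[2] = -2
r_xh = [-3, 1, -1, -2] (for k = -1, ..., 2)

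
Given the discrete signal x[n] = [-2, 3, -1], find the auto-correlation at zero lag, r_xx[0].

The auto-correlation at zero lag r_xx[0] equals the signal energy.
r_xx[0] = sum of x[n]^2 = (-2)^2 + 3^2 + (-1)^2
= 4 + 9 + 1 = 14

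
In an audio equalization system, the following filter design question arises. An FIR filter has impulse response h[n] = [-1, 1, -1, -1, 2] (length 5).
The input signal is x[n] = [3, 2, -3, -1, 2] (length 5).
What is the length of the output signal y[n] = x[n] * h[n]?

For linear convolution, the output length is:
len(y) = len(x) + len(h) - 1 = 5 + 5 - 1 = 9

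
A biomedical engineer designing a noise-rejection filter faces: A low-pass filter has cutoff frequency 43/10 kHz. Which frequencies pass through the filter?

A low-pass filter passes all frequencies below the cutoff frequency 43/10 kHz and attenuates higher frequencies.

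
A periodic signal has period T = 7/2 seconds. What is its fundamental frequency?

The fundamental frequency is the reciprocal of the period.
f = 1/T = 1/(7/2) = 2/7 Hz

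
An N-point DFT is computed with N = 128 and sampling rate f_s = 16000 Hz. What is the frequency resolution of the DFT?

DFT frequency resolution = f_s / N
= 16000 / 128 = 125 Hz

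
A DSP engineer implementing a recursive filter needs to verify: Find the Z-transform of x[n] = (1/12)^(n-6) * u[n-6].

Time-shifting property: if X(z) = Z{x[n]}, then Z{x[n-d]} = z^(-d) * X(z)
X(z) = z/(z - 1/12) for x[n] = (1/12)^n * u[n]
Z{x[n-6]} = z^(-6) * z/(z - 1/12) = z^(-5)/(z - 1/12)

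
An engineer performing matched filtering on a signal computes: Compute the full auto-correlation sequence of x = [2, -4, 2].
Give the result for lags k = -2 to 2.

r_xx[k] = sum_m x[m]*x[m+k], indexed from 0, for k = -2 to 2:
  r_xx[-2] = x[2]*x[0] = 4
  r_xx[-1] = x[1]*x[0] + x[2]*x[1] = -16
  r_xx[0] = x[0]*x[0] + x[1]*x[1] + x[2]*x[2] = 24
  r_xx[1] = x[0]*x[1] + x[1]*x[2] = -16
  r_xx[2] = x[0]*x[2] = 4
r_xx = [4, -16, 24, -16, 4]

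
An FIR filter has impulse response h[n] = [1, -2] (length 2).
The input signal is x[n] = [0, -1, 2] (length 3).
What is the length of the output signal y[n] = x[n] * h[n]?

For linear convolution, the output length is:
len(y) = len(x) + len(h) - 1 = 3 + 2 - 1 = 4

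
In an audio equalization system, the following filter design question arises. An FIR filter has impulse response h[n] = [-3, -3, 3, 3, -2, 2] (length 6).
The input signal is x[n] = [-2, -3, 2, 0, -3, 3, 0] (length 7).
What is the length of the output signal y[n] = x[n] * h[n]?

For linear convolution, the output length is:
len(y) = len(x) + len(h) - 1 = 7 + 6 - 1 = 12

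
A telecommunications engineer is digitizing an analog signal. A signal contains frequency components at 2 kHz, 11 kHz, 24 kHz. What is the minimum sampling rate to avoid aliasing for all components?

The highest frequency component is f_max = 24 kHz.
Nyquist rate = 2 * f_max = 2 * 24 kHz = 48 kHz.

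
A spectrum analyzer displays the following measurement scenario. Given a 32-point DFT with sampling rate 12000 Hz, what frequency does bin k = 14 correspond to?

The frequency of DFT bin k is: f_k = k * f_s / N
f_14 = 14 * 12000 / 32 = 5250 Hz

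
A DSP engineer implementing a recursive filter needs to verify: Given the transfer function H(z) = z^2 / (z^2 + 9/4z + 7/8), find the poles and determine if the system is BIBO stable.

Poles are roots of the denominator: z^2 + 9/4z + 7/8 = 0.
Quadratic formula: z = [-(9/4) +/- sqrt((9/4)^2 - 4*(7/8))] / 2
Discriminant = 81/16 - 7/2 = 25/16; sqrt = 5/4.
z = (-9/4 +/- 5/4) / 2 => z = -1/2 or z = -7/4.
|p1| = 7/4, |p2| = 1/2.
For BIBO stability, all poles must lie inside the unit circle (|p| < 1).
System is UNSTABLE since at least one |p| >= 1.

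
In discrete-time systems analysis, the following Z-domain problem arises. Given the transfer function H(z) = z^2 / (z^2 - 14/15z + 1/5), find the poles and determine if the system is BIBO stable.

Poles are roots of the denominator: z^2 - 14/15z + 1/5 = 0.
Quadratic formula: z = [-(-14/15) +/- sqrt((-14/15)^2 - 4*(1/5))] / 2
Discriminant = 196/225 - 4/5 = 16/225; sqrt = 4/15.
z = (14/15 +/- 4/15) / 2 => z = 3/5 or z = 1/3.
|p1| = 1/3, |p2| = 3/5.
For BIBO stability, all poles must lie inside the unit circle (|p| < 1).
System is STABLE since both |p| < 1.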